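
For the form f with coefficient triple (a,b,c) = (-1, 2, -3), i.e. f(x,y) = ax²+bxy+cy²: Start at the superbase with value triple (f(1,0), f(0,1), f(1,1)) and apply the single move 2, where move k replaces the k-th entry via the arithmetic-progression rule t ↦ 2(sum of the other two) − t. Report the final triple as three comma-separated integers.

start (-1,-3,-2) = (f(1,0),f(0,1),f(1,1))
replace slot 2: 2·((-1)+(-2)) − (-3) = -3 → (-1,-3,-2)

-1,-3,-2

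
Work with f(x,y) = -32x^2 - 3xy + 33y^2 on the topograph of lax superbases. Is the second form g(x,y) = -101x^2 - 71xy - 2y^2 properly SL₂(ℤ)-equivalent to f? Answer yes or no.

D₁ = 4233, D₂ = 4233
river cycle of f (length 16): (33, 3, -32), (-32, 61, 4), (4, 59, -47), (-47, 35, 16), (16, 61, -8), (-8, 51, 51), (51, 51, -8), (-8, 61, 16), (16, 35, -47), (-47, 59, 4), … (6 more)
river cycle of g (length 16): (-2, 63, 33), (33, 3, -32), (-32, 61, 4), (4, 59, -47), (-47, 35, 16), (16, 61, -8), (-8, 51, 51), (51, 51, -8), (-8, 61, 16), (16, 35, -47), … (6 more)
cycles coincide ⇒ equivalent

yes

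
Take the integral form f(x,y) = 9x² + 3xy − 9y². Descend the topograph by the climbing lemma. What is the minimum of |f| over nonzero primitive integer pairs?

river: ρ → (-9,15,3)
river: ρ → (3,15,-9)
river: ρ → (-9,3,9)
river: ρ → (9,15,-3)
river: ρ → (-3,15,9)
river: ρ → (9,3,-9)
closes: descent 0, river 6
min |a| on river = 3

3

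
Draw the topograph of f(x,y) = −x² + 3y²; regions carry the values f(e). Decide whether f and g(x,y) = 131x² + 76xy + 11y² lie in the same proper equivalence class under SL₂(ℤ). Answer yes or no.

D₁ = 12, D₂ = 12
river cycle of f (length 2): (-1, 2, 2), (2, 2, -1)
river cycle of g (length 2): (2, 2, -1), (-1, 2, 2)
cycles coincide ⇒ equivalent

yes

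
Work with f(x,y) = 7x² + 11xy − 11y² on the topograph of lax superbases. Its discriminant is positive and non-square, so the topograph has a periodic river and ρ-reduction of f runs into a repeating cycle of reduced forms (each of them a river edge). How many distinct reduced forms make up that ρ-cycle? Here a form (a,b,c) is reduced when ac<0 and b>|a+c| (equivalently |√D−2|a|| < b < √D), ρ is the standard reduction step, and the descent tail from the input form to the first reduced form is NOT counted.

D = 429, ⌊√D⌋ = 20
river: ρ → (-11,11,7)
river: ρ → (7,17,-5)
river: ρ → (-5,13,13)
river: ρ → (13,13,-5)
river: ρ → (-5,17,7)
river: ρ → (7,11,-11)
ρ-cycle length = 6 (tail of 0 descent steps not counted)

6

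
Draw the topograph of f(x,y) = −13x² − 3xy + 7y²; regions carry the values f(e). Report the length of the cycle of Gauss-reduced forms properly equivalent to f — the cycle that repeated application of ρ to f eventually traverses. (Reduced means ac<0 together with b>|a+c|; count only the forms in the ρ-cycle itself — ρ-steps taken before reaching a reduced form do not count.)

D = 373, ⌊√D⌋ = 19
descent: ρ → (7,17,-3)  [lands on river]
river: ρ → (-3,19,1)
river: ρ → (1,19,-3)
river: ρ → (-3,17,7)
river: ρ → (7,11,-9)
river: ρ → (-9,7,9)
river: ρ → (9,11,-7)
river: ρ → (-7,17,3)
river: ρ → (3,19,-1)
river: ρ → (-1,19,3)
river: ρ → (3,17,-7)
river: ρ → (-7,11,9)
river: ρ → (9,7,-9)
river: ρ → (-9,11,7)
ρ-cycle length = 14 (tail of 1 descent step not counted)

14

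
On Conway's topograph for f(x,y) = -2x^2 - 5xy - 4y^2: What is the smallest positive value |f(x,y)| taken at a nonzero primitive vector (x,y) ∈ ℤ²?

translate: b→1 (≡5 mod 4), so (2,5,4)→(2,1,1)
flip: (2,1,1)→(1,-1,2)
translate: b→1 (≡-1 mod 2), so (1,-1,2)→(1,1,2)
reduced (well bottom): (1,1,2) with a≤c, −a<b≤a
well minimum |f| = |-1| = 1 (negative-definite)

1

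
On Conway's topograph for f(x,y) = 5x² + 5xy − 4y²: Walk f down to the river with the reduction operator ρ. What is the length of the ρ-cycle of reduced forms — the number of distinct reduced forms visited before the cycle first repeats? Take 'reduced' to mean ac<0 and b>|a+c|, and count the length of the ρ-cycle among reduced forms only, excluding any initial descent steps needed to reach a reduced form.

D = 105, ⌊√D⌋ = 10
river: ρ → (-4,3,6)
river: ρ → (6,9,-1)
river: ρ → (-1,9,6)
river: ρ → (6,3,-4)
river: ρ → (-4,5,5)
river: ρ → (5,5,-4)
ρ-cycle length = 6 (tail of 0 descent steps not counted)

6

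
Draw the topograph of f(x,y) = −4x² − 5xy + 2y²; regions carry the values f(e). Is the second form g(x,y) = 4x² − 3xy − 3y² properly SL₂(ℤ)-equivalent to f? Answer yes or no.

D₁ = 57, D₂ = 57
river cycle of f (length 6): (2, 5, -4), (-4, 3, 3), (3, 3, -4), (-4, 5, 2), (2, 7, -1), (-1, 7, 2)
river cycle of g (length 6): (-3, 3, 4), (4, 5, -2), (-2, 7, 1), (1, 7, -2), (-2, 5, 4), (4, 3, -3)
cycles differ ⇒ inequivalent

no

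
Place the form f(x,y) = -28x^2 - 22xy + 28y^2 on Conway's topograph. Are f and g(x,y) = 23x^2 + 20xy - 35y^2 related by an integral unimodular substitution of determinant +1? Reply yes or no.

D₁ = 3620, D₂ = 3620
river cycle of f (length 6): (28, 22, -28), (-28, 34, 22), (22, 54, -8), (-8, 58, 8), (8, 54, -22), (-22, 34, 28)
river cycle of g (length 8): (-35, 50, 8), (8, 46, -47), (-47, 48, 7), (7, 50, -40), (-40, 30, 17), (17, 38, -32), (-32, 26, 23), (23, 20, -35)
cycles differ ⇒ inequivalent

no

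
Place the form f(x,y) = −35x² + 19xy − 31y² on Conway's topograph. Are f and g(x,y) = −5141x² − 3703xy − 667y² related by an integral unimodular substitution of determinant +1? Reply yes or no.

D₁ = -3979, D₂ = -3979
f is negative-definite; reduce −f:
−f: flip: (35,-19,31)→(31,19,35)
−f: reduced (well bottom): (31,19,35) with a≤c, −a<b≤a
flip sign back: reduced form of f is (-31,-19,-35)
g is negative-definite; reduce −g:
−g: flip: (5141,3703,667)→(667,-3703,5141)
−g: translate: b→299 (≡-3703 mod 1334), so (667,-3703,5141)→(667,299,35)
−g: flip: (667,299,35)→(35,-299,667)
−g: translate: b→-19 (≡-299 mod 70), so (35,-299,667)→(35,-19,31)
−g: flip: (35,-19,31)→(31,19,35)
−g: reduced (well bottom): (31,19,35) with a≤c, −a<b≤a
flip sign back: reduced form of g is (-31,-19,-35)
reduced forms (-31, -19, -35) vs (-31, -19, -35) ⇒ equivalent

yes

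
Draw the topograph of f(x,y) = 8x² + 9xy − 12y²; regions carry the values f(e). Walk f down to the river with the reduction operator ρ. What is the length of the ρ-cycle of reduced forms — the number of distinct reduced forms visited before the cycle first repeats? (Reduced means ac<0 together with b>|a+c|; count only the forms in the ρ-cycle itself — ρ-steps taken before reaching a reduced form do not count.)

D = 465, ⌊√D⌋ = 21
river: ρ → (-12,15,5)
river: ρ → (5,15,-12)
river: ρ → (-12,9,8)
river: ρ → (8,7,-13)
river: ρ → (-13,19,2)
river: ρ → (2,21,-3)
river: ρ → (-3,21,2)
river: ρ → (2,19,-13)
river: ρ → (-13,7,8)
river: ρ → (8,9,-12)
ρ-cycle length = 10 (tail of 0 descent steps not counted)

10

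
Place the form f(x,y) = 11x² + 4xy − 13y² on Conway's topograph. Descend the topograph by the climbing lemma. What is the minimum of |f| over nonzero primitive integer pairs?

river: ρ → (-13,22,2)
river: ρ → (2,22,-13)
river: ρ → (-13,4,11)
river: ρ → (11,18,-6)
river: ρ → (-6,18,11)
river: ρ → (11,4,-13)
closes: descent 0, river 6
min |a| on river = 2

2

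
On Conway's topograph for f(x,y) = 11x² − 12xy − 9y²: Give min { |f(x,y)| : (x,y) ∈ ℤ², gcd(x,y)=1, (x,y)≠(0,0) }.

descent: ρ → (-9,12,11)  [lands on river]
river: ρ → (11,10,-10)
river: ρ → (-10,10,11)
river: ρ → (11,12,-9)
river: ρ → (-9,6,14)
river: ρ → (14,22,-1)
river: ρ → (-1,22,14)
river: ρ → (14,6,-9)
closes: descent 1, river 8
min |a| on river = 1

1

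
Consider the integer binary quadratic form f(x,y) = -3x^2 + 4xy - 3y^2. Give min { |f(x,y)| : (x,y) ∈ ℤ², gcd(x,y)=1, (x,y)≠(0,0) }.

translate: b→2 (≡-4 mod 6), so (3,-4,3)→(3,2,2)
flip: (3,2,2)→(2,-2,3)
translate: b→2 (≡-2 mod 4), so (2,-2,3)→(2,2,3)
reduced (well bottom): (2,2,3) with a≤c, −a<b≤a
well minimum |f| = |-2| = 2 (negative-definite)

2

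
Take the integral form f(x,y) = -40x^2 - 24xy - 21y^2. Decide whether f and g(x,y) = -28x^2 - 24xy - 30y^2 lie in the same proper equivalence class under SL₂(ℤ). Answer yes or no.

D₁ = -2784, D₂ = -2784
f is negative-definite; reduce −f:
−f: flip: (40,24,21)→(21,-24,40)
−f: translate: b→18 (≡-24 mod 42), so (21,-24,40)→(21,18,37)
−f: reduced (well bottom): (21,18,37) with a≤c, −a<b≤a
flip sign back: reduced form of f is (-21,-18,-37)
g is negative-definite; reduce −g:
−g: reduced (well bottom): (28,24,30) with a≤c, −a<b≤a
flip sign back: reduced form of g is (-28,-24,-30)
reduced forms (-21, -18, -37) vs (-28, -24, -30) ⇒ inequivalent

no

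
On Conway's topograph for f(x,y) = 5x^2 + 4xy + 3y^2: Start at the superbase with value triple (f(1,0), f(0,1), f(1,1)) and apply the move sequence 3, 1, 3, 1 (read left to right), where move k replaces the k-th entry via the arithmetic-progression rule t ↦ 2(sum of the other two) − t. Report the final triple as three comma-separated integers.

start (5,3,12) = (f(1,0),f(0,1),f(1,1))
replace slot 3: 2·(5+3) − 12 = 4 → (5,3,4)
replace slot 1: 2·(3+4) − 5 = 9 → (9,3,4)
replace slot 3: 2·(9+3) − 4 = 20 → (9,3,20)
replace slot 1: 2·(3+20) − 9 = 37 → (37,3,20)

37,3,20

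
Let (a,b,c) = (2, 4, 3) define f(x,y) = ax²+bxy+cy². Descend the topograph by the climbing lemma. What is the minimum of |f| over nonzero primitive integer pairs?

translate: b→0 (≡4 mod 4), so (2,4,3)→(2,0,1)
flip: (2,0,1)→(1,0,2)
reduced (well bottom): (1,0,2) with a≤c, −a<b≤a
well minimum = a = 1

1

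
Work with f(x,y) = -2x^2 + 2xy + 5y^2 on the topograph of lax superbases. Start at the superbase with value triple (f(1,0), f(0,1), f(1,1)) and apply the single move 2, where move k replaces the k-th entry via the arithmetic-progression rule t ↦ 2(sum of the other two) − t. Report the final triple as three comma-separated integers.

start (-2,5,5) = (f(1,0),f(0,1),f(1,1))
replace slot 2: 2·((-2)+5) − 5 = 1 → (-2,1,5)

-2,1,5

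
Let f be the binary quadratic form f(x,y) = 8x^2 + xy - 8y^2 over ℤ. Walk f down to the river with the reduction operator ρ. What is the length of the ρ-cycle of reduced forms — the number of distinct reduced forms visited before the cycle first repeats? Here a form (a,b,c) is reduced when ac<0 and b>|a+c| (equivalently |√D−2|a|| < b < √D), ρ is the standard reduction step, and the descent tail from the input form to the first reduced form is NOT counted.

D = 257, ⌊√D⌋ = 16
river: ρ → (-8,15,1)
river: ρ → (1,15,-8)
river: ρ → (-8,1,8)
river: ρ → (8,15,-1)
river: ρ → (-1,15,8)
river: ρ → (8,1,-8)
ρ-cycle length = 6 (tail of 0 descent steps not counted)

6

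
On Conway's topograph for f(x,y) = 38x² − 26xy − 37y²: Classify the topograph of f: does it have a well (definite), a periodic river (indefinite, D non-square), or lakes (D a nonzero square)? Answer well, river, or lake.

D = b²−4ac = (-26)² − 4·38·(-37) = 6300
D > 0 non-square ⇒ indefinite ⇒ periodic river

river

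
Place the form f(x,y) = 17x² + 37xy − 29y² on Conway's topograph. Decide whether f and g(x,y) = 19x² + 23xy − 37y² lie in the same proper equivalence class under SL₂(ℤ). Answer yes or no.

D₁ = 3341, D₂ = 3341
river cycle of f (length 18): (-29, 21, 25), (25, 29, -25), (-25, 21, 29), (29, 37, -17), (-17, 31, 35), (35, 39, -13), (-13, 39, 35), (35, 31, -17), (-17, 37, 29), (29, 21, -25), … (8 more)
river cycle of g (length 10): (-37, 51, 5), (5, 49, -47), (-47, 45, 7), (7, 53, -19), (-19, 23, 37), (37, 51, -5), (-5, 49, 47), (47, 45, -7), (-7, 53, 19), (19, 23, -37)
cycles differ ⇒ inequivalent

no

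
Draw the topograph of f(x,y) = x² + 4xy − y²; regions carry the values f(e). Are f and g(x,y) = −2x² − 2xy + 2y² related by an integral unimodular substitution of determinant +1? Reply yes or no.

D₁ = 20, D₂ = 20
river cycle of f (length 2): (-1, 4, 1), (1, 4, -1)
river cycle of g (length 2): (2, 2, -2), (-2, 2, 2)
cycles differ ⇒ inequivalent

no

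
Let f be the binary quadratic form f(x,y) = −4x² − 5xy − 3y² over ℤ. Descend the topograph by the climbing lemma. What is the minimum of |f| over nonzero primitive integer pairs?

translate: b→-3 (≡5 mod 8), so (4,5,3)→(4,-3,2)
flip: (4,-3,2)→(2,3,4)
translate: b→-1 (≡3 mod 4), so (2,3,4)→(2,-1,3)
reduced (well bottom): (2,-1,3) with a≤c, −a<b≤a
well minimum |f| = |-2| = 2 (negative-definite)

2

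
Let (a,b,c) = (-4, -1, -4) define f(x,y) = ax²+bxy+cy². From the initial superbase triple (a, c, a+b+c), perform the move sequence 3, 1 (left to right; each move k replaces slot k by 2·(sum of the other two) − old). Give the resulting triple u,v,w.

start (-4,-4,-9) = (f(1,0),f(0,1),f(1,1))
replace slot 3: 2·((-4)+(-4)) − (-9) = -7 → (-4,-4,-7)
replace slot 1: 2·((-4)+(-7)) − (-4) = -18 → (-18,-4,-7)

-18,-4,-7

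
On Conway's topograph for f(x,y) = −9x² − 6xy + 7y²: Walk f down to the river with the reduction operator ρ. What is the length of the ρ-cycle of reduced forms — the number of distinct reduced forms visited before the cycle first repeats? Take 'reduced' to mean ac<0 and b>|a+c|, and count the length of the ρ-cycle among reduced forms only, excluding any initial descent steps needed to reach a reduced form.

D = 288, ⌊√D⌋ = 16
descent: ρ → (7,6,-9)  [lands on river]
river: ρ → (-9,12,4)
river: ρ → (4,12,-9)
river: ρ → (-9,6,7)
river: ρ → (7,8,-8)
river: ρ → (-8,8,7)
ρ-cycle length = 6 (tail of 1 descent step not counted)

6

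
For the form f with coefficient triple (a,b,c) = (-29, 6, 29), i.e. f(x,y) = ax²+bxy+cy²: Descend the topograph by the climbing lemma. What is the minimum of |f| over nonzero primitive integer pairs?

river: ρ → (29,52,-6)
river: ρ → (-6,56,11)
river: ρ → (11,54,-11)
river: ρ → (-11,56,6)
river: ρ → (6,52,-29)
river: ρ → (-29,6,29)
closes: descent 0, river 6
min |a| on river = 6

6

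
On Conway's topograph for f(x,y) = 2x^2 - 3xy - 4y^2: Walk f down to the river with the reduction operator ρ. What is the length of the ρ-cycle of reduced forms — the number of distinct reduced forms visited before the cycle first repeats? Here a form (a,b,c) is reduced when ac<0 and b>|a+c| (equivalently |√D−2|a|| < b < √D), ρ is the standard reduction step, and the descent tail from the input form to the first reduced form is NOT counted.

D = 41, ⌊√D⌋ = 6
descent: ρ → (-4,3,2)  [lands on river]
river: ρ → (2,5,-2)
river: ρ → (-2,3,4)
river: ρ → (4,5,-1)
river: ρ → (-1,5,4)
river: ρ → (4,3,-2)
river: ρ → (-2,5,2)
river: ρ → (2,3,-4)
river: ρ → (-4,5,1)
river: ρ → (1,5,-4)
ρ-cycle length = 10 (tail of 1 descent step not counted)

10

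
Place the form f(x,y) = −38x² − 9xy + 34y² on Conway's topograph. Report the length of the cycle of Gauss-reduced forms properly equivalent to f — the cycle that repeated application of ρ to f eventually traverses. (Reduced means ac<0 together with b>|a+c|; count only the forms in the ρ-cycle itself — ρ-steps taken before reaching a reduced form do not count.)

D = 5249, ⌊√D⌋ = 72
descent: ρ → (34,9,-38)  [lands on river]
river: ρ → (-38,67,5)
river: ρ → (5,63,-64)
river: ρ → (-64,65,4)
river: ρ → (4,71,-13)
river: ρ → (-13,59,34)
ρ-cycle length = 6 (tail of 1 descent step not counted)

6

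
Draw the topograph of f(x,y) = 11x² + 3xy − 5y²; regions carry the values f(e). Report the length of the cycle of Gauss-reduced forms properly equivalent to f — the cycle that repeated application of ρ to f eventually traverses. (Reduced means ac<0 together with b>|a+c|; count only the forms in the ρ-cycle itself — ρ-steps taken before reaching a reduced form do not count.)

D = 229, ⌊√D⌋ = 15
descent: ρ → (-5,7,9)  [lands on river]
river: ρ → (9,11,-3)
river: ρ → (-3,13,5)
river: ρ → (5,7,-9)
river: ρ → (-9,11,3)
river: ρ → (3,13,-5)
ρ-cycle length = 6 (tail of 1 descent step not counted)

6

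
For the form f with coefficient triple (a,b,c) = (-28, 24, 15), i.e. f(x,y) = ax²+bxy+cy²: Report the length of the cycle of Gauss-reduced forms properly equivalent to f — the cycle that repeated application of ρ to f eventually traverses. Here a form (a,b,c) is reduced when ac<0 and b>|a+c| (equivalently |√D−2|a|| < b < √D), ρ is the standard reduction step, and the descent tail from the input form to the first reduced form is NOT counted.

D = 2256, ⌊√D⌋ = 47
river: ρ → (15,36,-16)
river: ρ → (-16,28,23)
river: ρ → (23,18,-21)
river: ρ → (-21,24,20)
river: ρ → (20,16,-25)
river: ρ → (-25,34,11)
river: ρ → (11,32,-28)
river: ρ → (-28,24,15)
ρ-cycle length = 8 (tail of 0 descent steps not counted)

8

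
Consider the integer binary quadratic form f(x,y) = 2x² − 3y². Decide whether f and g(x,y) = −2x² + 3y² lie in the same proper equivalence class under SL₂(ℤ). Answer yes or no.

D₁ = 24, D₂ = 24
river cycle of f (length 2): (2, 4, -1), (-1, 4, 2)
river cycle of g (length 2): (-2, 4, 1), (1, 4, -2)
cycles differ ⇒ inequivalent

no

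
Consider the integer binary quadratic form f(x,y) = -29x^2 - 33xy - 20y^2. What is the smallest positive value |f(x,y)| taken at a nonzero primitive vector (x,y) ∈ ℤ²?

translate: b→-25 (≡33 mod 58), so (29,33,20)→(29,-25,16)
flip: (29,-25,16)→(16,25,29)
translate: b→-7 (≡25 mod 32), so (16,25,29)→(16,-7,20)
reduced (well bottom): (16,-7,20) with a≤c, −a<b≤a
well minimum |f| = |-16| = 16 (negative-definite)

16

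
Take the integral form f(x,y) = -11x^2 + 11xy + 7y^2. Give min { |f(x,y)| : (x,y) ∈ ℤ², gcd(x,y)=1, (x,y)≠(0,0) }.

river: ρ → (7,17,-5)
river: ρ → (-5,13,13)
river: ρ → (13,13,-5)
river: ρ → (-5,17,7)
river: ρ → (7,11,-11)
river: ρ → (-11,11,7)
closes: descent 0, river 6
min |a| on river = 5

5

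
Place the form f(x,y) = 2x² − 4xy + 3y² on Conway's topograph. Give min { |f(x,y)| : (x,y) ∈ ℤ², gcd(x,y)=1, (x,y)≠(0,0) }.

translate: b→0 (≡-4 mod 4), so (2,-4,3)→(2,0,1)
flip: (2,0,1)→(1,0,2)
reduced (well bottom): (1,0,2) with a≤c, −a<b≤a
well minimum = a = 1

1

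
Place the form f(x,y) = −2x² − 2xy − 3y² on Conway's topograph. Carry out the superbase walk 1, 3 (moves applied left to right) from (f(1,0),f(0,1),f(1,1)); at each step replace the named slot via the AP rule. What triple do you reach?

start (-2,-3,-7) = (f(1,0),f(0,1),f(1,1))
replace slot 1: 2·((-3)+(-7)) − (-2) = -18 → (-18,-3,-7)
replace slot 3: 2·((-18)+(-3)) − (-7) = -35 → (-18,-3,-35)

-18,-3,-35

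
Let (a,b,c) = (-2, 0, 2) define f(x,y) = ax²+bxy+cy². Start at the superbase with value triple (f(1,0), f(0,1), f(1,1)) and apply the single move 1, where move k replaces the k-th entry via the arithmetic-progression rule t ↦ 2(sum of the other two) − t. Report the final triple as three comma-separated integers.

start (-2,2,0) = (f(1,0),f(0,1),f(1,1))
replace slot 1: 2·(2+0) − (-2) = 6 → (6,2,0)

6,2,0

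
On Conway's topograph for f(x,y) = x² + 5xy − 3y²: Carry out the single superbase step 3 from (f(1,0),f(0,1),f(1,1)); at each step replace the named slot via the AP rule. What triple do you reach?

start (1,-3,3) = (f(1,0),f(0,1),f(1,1))
replace slot 3: 2·(1+(-3)) − 3 = -7 → (1,-3,-7)

1,-3,-7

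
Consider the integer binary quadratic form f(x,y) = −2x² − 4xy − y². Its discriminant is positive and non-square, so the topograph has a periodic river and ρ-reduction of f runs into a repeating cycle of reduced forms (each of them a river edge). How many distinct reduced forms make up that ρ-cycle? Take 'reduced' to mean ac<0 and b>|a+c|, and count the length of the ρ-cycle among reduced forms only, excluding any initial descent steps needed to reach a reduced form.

D = 8, ⌊√D⌋ = 2
descent: ρ → (-1,2,1)  [lands on river]
river: ρ → (1,2,-1)
ρ-cycle length = 2 (tail of 1 descent step not counted)

2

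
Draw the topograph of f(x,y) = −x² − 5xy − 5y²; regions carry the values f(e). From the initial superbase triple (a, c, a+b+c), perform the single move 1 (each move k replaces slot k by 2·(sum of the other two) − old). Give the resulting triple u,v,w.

start (-1,-5,-11) = (f(1,0),f(0,1),f(1,1))
replace slot 1: 2·((-5)+(-11)) − (-1) = -31 → (-31,-5,-11)

-31,-5,-11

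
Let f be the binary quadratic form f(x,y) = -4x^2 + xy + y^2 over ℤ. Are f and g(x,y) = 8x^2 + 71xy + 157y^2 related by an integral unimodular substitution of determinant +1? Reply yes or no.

D₁ = 17, D₂ = 17
river cycle of f (length 6): (1, 3, -2), (-2, 1, 2), (2, 3, -1), (-1, 3, 2), (2, 1, -2), (-2, 3, 1)
river cycle of g (length 6): (1, 3, -2), (-2, 1, 2), (2, 3, -1), (-1, 3, 2), (2, 1, -2), (-2, 3, 1)
cycles coincide ⇒ equivalent

yes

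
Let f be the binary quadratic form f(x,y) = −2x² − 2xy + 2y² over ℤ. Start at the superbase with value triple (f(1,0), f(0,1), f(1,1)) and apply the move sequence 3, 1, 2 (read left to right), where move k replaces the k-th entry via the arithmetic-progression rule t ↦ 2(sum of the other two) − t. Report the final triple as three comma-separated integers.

start (-2,2,-2) = (f(1,0),f(0,1),f(1,1))
replace slot 3: 2·((-2)+2) − (-2) = 2 → (-2,2,2)
replace slot 1: 2·(2+2) − (-2) = 10 → (10,2,2)
replace slot 2: 2·(10+2) − 2 = 22 → (10,22,2)

10,22,2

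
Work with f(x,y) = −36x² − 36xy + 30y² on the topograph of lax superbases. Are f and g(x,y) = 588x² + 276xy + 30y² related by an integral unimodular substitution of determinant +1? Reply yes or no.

D₁ = 5616, D₂ = 5616
river cycle of f (length 6): (30, 36, -36), (-36, 36, 30), (30, 24, -42), (-42, 60, 12), (12, 60, -42), (-42, 24, 30)
river cycle of g (length 6): (30, 24, -42), (-42, 60, 12), (12, 60, -42), (-42, 24, 30), (30, 36, -36), (-36, 36, 30)
cycles coincide ⇒ equivalent

yes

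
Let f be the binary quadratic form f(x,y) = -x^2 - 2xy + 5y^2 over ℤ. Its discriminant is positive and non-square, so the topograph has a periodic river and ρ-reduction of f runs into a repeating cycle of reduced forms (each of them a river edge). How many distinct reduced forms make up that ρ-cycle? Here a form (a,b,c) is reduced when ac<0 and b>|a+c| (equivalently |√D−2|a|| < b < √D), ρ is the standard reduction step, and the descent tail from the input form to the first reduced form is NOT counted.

D = 24, ⌊√D⌋ = 4
descent: ρ → (5,2,-1)
descent: ρ → (-1,4,2)  [lands on river]
river: ρ → (2,4,-1)
ρ-cycle length = 2 (tail of 2 descent steps not counted)

2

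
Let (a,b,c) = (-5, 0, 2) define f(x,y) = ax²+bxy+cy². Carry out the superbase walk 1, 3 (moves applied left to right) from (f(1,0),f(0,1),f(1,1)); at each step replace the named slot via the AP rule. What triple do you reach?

start (-5,2,-3) = (f(1,0),f(0,1),f(1,1))
replace slot 1: 2·(2+(-3)) − (-5) = 3 → (3,2,-3)
replace slot 3: 2·(3+2) − (-3) = 13 → (3,2,13)

3,2,13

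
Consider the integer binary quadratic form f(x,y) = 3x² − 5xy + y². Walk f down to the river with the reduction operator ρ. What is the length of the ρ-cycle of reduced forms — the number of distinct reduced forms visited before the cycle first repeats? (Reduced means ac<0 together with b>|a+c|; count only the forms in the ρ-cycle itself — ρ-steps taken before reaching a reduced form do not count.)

D = 13, ⌊√D⌋ = 3
descent: ρ → (1,3,-1)  [lands on river]
river: ρ → (-1,3,1)
ρ-cycle length = 2 (tail of 1 descent step not counted)

2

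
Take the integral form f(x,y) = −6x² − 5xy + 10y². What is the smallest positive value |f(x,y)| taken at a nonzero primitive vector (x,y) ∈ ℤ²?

descent: ρ → (10,5,-6)  [lands on river]
river: ρ → (-6,7,9)
river: ρ → (9,11,-4)
river: ρ → (-4,13,6)
river: ρ → (6,11,-6)
river: ρ → (-6,13,4)
river: ρ → (4,11,-9)
river: ρ → (-9,7,6)
river: ρ → (6,5,-10)
river: ρ → (-10,15,1)
river: ρ → (1,15,-10)
river: ρ → (-10,5,6)
river: ρ → (6,7,-9)
river: ρ → (-9,11,4)
river: ρ → (4,13,-6)
river: ρ → (-6,11,6)
river: ρ → (6,13,-4)
river: ρ → (-4,11,9)
river: ρ → (9,7,-6)
river: ρ → (-6,5,10)
river: ρ → (10,15,-1)
river: ρ → (-1,15,10)
closes: descent 1, river 22
min |a| on river = 1

1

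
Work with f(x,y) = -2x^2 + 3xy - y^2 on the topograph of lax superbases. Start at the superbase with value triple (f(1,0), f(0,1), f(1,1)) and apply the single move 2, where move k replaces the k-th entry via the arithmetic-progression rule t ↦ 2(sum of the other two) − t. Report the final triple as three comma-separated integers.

start (-2,-1,0) = (f(1,0),f(0,1),f(1,1))
replace slot 2: 2·((-2)+0) − (-1) = -3 → (-2,-3,0)

-2,-3,0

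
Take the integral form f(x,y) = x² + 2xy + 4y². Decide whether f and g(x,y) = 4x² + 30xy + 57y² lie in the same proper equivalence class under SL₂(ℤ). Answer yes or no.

D₁ = -12, D₂ = -12
f: translate: b→0 (≡2 mod 2), so (1,2,4)→(1,0,3)
f: reduced (well bottom): (1,0,3) with a≤c, −a<b≤a
g: translate: b→-2 (≡30 mod 8), so (4,30,57)→(4,-2,1)
g: flip: (4,-2,1)→(1,2,4)
g: translate: b→0 (≡2 mod 2), so (1,2,4)→(1,0,3)
g: reduced (well bottom): (1,0,3) with a≤c, −a<b≤a
reduced forms (1, 0, 3) vs (1, 0, 3) ⇒ equivalent

yes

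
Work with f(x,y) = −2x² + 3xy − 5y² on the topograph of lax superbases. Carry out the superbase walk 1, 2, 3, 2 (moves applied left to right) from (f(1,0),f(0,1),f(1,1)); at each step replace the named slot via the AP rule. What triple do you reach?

start (-2,-5,-4) = (f(1,0),f(0,1),f(1,1))
replace slot 1: 2·((-5)+(-4)) − (-2) = -16 → (-16,-5,-4)
replace slot 2: 2·((-16)+(-4)) − (-5) = -35 → (-16,-35,-4)
replace slot 3: 2·((-16)+(-35)) − (-4) = -98 → (-16,-35,-98)
replace slot 2: 2·((-16)+(-98)) − (-35) = -193 → (-16,-193,-98)

-16,-193,-98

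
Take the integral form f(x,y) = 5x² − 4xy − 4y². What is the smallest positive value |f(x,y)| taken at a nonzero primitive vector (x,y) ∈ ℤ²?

descent: ρ → (-4,4,5)  [lands on river]
river: ρ → (5,6,-3)
river: ρ → (-3,6,5)
river: ρ → (5,4,-4)
closes: descent 1, river 4
min |a| on river = 3

3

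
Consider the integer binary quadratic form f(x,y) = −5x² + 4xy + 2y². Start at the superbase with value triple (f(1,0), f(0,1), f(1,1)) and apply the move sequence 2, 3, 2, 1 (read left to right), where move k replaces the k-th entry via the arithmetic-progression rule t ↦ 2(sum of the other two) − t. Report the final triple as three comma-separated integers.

start (-5,2,1) = (f(1,0),f(0,1),f(1,1))
replace slot 2: 2·((-5)+1) − 2 = -10 → (-5,-10,1)
replace slot 3: 2·((-5)+(-10)) − 1 = -31 → (-5,-10,-31)
replace slot 2: 2·((-5)+(-31)) − (-10) = -62 → (-5,-62,-31)
replace slot 1: 2·((-62)+(-31)) − (-5) = -181 → (-181,-62,-31)

-181,-62,-31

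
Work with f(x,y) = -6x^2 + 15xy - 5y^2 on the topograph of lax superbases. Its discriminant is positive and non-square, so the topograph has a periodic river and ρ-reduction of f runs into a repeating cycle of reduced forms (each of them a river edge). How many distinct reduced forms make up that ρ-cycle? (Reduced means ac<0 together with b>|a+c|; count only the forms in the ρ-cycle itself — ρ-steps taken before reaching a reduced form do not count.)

D = 105, ⌊√D⌋ = 10
descent: ρ → (-5,5,4)  [lands on river]
river: ρ → (4,3,-6)
river: ρ → (-6,9,1)
river: ρ → (1,9,-6)
river: ρ → (-6,3,4)
river: ρ → (4,5,-5)
ρ-cycle length = 6 (tail of 1 descent step not counted)

6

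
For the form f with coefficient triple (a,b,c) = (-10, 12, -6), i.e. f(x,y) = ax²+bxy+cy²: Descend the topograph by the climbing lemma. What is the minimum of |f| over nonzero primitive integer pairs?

translate: b→8 (≡-12 mod 20), so (10,-12,6)→(10,8,4)
flip: (10,8,4)→(4,-8,10)
translate: b→0 (≡-8 mod 8), so (4,-8,10)→(4,0,6)
reduced (well bottom): (4,0,6) with a≤c, −a<b≤a
well minimum |f| = |-4| = 4 (negative-definite)

4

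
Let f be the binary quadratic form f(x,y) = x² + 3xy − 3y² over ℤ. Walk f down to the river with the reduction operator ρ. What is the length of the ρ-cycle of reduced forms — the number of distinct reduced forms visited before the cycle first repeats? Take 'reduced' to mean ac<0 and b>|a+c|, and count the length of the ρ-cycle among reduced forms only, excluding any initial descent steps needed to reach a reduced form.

D = 21, ⌊√D⌋ = 4
river: ρ → (-3,3,1)
river: ρ → (1,3,-3)
ρ-cycle length = 2 (tail of 0 descent steps not counted)

2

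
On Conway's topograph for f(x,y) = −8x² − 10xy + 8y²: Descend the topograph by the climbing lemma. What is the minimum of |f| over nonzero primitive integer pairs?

descent: ρ → (8,10,-8)  [lands on river]
river: ρ → (-8,6,10)
river: ρ → (10,14,-4)
river: ρ → (-4,18,2)
river: ρ → (2,18,-4)
river: ρ → (-4,14,10)
river: ρ → (10,6,-8)
river: ρ → (-8,10,8)
river: ρ → (8,6,-10)
river: ρ → (-10,14,4)
river: ρ → (4,18,-2)
river: ρ → (-2,18,4)
river: ρ → (4,14,-10)
river: ρ → (-10,6,8)
closes: descent 1, river 14
min |a| on river = 2

2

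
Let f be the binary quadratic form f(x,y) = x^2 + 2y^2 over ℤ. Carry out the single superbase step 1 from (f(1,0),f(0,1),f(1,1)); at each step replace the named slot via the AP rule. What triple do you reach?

start (1,2,3) = (f(1,0),f(0,1),f(1,1))
replace slot 1: 2·(2+3) − 1 = 9 → (9,2,3)

9,2,3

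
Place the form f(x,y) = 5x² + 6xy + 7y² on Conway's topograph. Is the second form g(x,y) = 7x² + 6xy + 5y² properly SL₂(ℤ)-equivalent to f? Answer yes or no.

D₁ = -104, D₂ = -104
f: translate: b→-4 (≡6 mod 10), so (5,6,7)→(5,-4,6)
f: reduced (well bottom): (5,-4,6) with a≤c, −a<b≤a
g: flip: (7,6,5)→(5,-6,7)
g: translate: b→4 (≡-6 mod 10), so (5,-6,7)→(5,4,6)
g: reduced (well bottom): (5,4,6) with a≤c, −a<b≤a
reduced forms (5, -4, 6) vs (5, 4, 6) ⇒ inequivalent

no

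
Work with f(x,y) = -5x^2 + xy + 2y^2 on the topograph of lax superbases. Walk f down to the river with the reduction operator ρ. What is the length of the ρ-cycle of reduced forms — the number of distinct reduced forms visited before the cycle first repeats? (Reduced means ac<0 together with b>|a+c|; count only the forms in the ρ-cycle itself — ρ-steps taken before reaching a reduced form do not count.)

D = 41, ⌊√D⌋ = 6
descent: ρ → (2,3,-4)  [lands on river]
river: ρ → (-4,5,1)
river: ρ → (1,5,-4)
river: ρ → (-4,3,2)
river: ρ → (2,5,-2)
river: ρ → (-2,3,4)
river: ρ → (4,5,-1)
river: ρ → (-1,5,4)
river: ρ → (4,3,-2)
river: ρ → (-2,5,2)
ρ-cycle length = 10 (tail of 1 descent step not counted)

10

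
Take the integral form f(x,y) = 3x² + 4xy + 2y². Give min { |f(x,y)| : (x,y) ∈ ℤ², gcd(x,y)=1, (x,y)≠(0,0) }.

translate: b→-2 (≡4 mod 6), so (3,4,2)→(3,-2,1)
flip: (3,-2,1)→(1,2,3)
translate: b→0 (≡2 mod 2), so (1,2,3)→(1,0,2)
reduced (well bottom): (1,0,2) with a≤c, −a<b≤a
well minimum = a = 1

1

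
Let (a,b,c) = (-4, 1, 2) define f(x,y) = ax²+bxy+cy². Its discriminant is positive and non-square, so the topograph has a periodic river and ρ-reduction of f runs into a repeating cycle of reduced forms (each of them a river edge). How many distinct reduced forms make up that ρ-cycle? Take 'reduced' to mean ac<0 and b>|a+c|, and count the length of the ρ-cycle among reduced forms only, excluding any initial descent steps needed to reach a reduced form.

D = 33, ⌊√D⌋ = 5
descent: ρ → (2,3,-3)  [lands on river]
river: ρ → (-3,3,2)
river: ρ → (2,5,-1)
river: ρ → (-1,5,2)
ρ-cycle length = 4 (tail of 1 descent step not counted)

4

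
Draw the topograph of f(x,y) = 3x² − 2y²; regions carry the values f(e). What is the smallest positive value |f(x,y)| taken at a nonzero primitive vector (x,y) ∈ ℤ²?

descent: ρ → (-2,4,1)  [lands on river]
river: ρ → (1,4,-2)
closes: descent 1, river 2
min |a| on river = 1

1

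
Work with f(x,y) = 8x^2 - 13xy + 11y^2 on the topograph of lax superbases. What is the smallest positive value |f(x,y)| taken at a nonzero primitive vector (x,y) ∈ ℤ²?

translate: b→3 (≡-13 mod 16), so (8,-13,11)→(8,3,6)
flip: (8,3,6)→(6,-3,8)
reduced (well bottom): (6,-3,8) with a≤c, −a<b≤a
well minimum = a = 6

6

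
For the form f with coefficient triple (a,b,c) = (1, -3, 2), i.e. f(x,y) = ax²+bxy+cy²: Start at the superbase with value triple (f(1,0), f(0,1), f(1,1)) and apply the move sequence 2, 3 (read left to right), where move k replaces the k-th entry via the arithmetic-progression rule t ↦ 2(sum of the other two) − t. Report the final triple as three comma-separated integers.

start (1,2,0) = (f(1,0),f(0,1),f(1,1))
replace slot 2: 2·(1+0) − 2 = 0 → (1,0,0)
replace slot 3: 2·(1+0) − 0 = 2 → (1,0,2)

1,0,2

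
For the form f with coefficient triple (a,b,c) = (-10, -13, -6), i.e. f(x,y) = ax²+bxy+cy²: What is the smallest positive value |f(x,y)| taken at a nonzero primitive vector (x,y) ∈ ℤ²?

translate: b→-7 (≡13 mod 20), so (10,13,6)→(10,-7,3)
flip: (10,-7,3)→(3,7,10)
translate: b→1 (≡7 mod 6), so (3,7,10)→(3,1,6)
reduced (well bottom): (3,1,6) with a≤c, −a<b≤a
well minimum |f| = |-3| = 3 (negative-definite)

3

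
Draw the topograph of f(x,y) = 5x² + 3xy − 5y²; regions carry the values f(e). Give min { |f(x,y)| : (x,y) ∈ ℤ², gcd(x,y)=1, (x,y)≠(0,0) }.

river: ρ → (-5,7,3)
river: ρ → (3,5,-7)
river: ρ → (-7,9,1)
river: ρ → (1,9,-7)
river: ρ → (-7,5,3)
river: ρ → (3,7,-5)
river: ρ → (-5,3,5)
river: ρ → (5,7,-3)
river: ρ → (-3,5,7)
river: ρ → (7,9,-1)
river: ρ → (-1,9,7)
river: ρ → (7,5,-3)
river: ρ → (-3,7,5)
river: ρ → (5,3,-5)
closes: descent 0, river 14
min |a| on river = 1

1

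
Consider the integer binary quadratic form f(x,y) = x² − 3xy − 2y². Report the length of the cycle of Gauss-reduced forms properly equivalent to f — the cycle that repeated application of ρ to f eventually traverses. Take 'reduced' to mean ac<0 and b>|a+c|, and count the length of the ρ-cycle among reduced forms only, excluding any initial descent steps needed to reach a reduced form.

D = 17, ⌊√D⌋ = 4
descent: ρ → (-2,3,1)  [lands on river]
river: ρ → (1,3,-2)
river: ρ → (-2,1,2)
river: ρ → (2,3,-1)
river: ρ → (-1,3,2)
river: ρ → (2,1,-2)
ρ-cycle length = 6 (tail of 1 descent step not counted)

6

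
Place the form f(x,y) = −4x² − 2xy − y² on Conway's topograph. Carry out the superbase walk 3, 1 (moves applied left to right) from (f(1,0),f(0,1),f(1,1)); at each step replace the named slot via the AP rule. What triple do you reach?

start (-4,-1,-7) = (f(1,0),f(0,1),f(1,1))
replace slot 3: 2·((-4)+(-1)) − (-7) = -3 → (-4,-1,-3)
replace slot 1: 2·((-1)+(-3)) − (-4) = -4 → (-4,-1,-3)

-4,-1,-3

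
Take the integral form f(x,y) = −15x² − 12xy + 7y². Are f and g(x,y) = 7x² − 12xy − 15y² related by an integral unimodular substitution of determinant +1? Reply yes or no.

D₁ = 564, D₂ = 564
river cycle of f (length 6): (7, 12, -15), (-15, 18, 4), (4, 22, -5), (-5, 18, 12), (12, 6, -11), (-11, 16, 7)
river cycle of g (length 6): (-15, 12, 7), (7, 16, -11), (-11, 6, 12), (12, 18, -5), (-5, 22, 4), (4, 18, -15)
cycles differ ⇒ inequivalent

no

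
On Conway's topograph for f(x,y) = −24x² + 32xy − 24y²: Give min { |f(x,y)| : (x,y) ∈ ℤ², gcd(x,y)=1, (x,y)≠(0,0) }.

translate: b→16 (≡-32 mod 48), so (24,-32,24)→(24,16,16)
flip: (24,16,16)→(16,-16,24)
translate: b→16 (≡-16 mod 32), so (16,-16,24)→(16,16,24)
reduced (well bottom): (16,16,24) with a≤c, −a<b≤a
well minimum |f| = |-16| = 16 (negative-definite)

16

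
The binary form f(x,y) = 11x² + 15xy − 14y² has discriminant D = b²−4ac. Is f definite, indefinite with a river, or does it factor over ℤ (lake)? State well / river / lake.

D = b²−4ac = 15² − 4·11·(-14) = 841
D = 29² is a perfect square ⇒ form factors over ℤ ⇒ lakes

lake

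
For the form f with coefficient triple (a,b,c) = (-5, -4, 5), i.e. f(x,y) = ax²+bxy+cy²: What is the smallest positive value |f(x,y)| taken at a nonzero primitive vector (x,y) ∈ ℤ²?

descent: ρ → (5,4,-5)  [lands on river]
river: ρ → (-5,6,4)
river: ρ → (4,10,-1)
river: ρ → (-1,10,4)
river: ρ → (4,6,-5)
river: ρ → (-5,4,5)
river: ρ → (5,6,-4)
river: ρ → (-4,10,1)
river: ρ → (1,10,-4)
river: ρ → (-4,6,5)
closes: descent 1, river 10
min |a| on river = 1

1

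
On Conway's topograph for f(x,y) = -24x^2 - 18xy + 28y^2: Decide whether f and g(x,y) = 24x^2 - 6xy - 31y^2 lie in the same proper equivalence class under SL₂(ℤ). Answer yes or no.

D₁ = 3012, D₂ = 3012
river cycle of f (length 24): (28, 18, -24), (-24, 30, 22), (22, 14, -32), (-32, 50, 4), (4, 54, -6), (-6, 54, 4), (4, 50, -32), (-32, 14, 22), (22, 30, -24), (-24, 18, 28), … (14 more)
river cycle of g (length 24): (24, 42, -13), (-13, 36, 33), (33, 30, -16), (-16, 34, 29), (29, 24, -21), (-21, 18, 32), (32, 46, -7), (-7, 52, 11), (11, 36, -39), (-39, 42, 8), … (14 more)
cycles differ ⇒ inequivalent

no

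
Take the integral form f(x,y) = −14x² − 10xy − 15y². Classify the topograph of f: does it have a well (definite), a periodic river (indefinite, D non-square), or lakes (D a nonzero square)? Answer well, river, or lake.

D = b²−4ac = (-10)² − 4·(-14)·(-15) = -740
D < 0 ⇒ definite ⇒ every region one sign ⇒ single well

well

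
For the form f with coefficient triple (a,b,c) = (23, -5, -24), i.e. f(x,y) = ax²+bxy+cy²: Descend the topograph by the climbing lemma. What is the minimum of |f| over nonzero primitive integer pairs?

descent: ρ → (-24,5,23)  [lands on river]
river: ρ → (23,41,-6)
river: ρ → (-6,43,16)
river: ρ → (16,21,-28)
river: ρ → (-28,35,9)
river: ρ → (9,37,-24)
river: ρ → (-24,11,22)
river: ρ → (22,33,-13)
river: ρ → (-13,45,4)
river: ρ → (4,43,-24)
closes: descent 1, river 10
min |a| on river = 4

4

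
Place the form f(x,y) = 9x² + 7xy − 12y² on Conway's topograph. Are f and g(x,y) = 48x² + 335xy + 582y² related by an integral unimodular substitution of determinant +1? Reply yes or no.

D₁ = 481, D₂ = 481
river cycle of f (length 30): (-12, 17, 4), (4, 15, -16), (-16, 17, 3), (3, 19, -10), (-10, 21, 1), (1, 21, -10), (-10, 19, 3), (3, 17, -16), (-16, 15, 4), (4, 17, -12), … (20 more)
river cycle of g (length 30): (9, 7, -12), (-12, 17, 4), (4, 15, -16), (-16, 17, 3), (3, 19, -10), (-10, 21, 1), (1, 21, -10), (-10, 19, 3), (3, 17, -16), (-16, 15, 4), … (20 more)
cycles coincide ⇒ equivalent

yes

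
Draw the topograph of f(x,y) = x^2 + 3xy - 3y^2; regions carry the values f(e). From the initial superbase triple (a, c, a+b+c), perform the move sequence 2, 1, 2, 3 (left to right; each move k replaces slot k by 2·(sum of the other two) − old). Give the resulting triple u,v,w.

start (1,-3,1) = (f(1,0),f(0,1),f(1,1))
replace slot 2: 2·(1+1) − (-3) = 7 → (1,7,1)
replace slot 1: 2·(7+1) − 1 = 15 → (15,7,1)
replace slot 2: 2·(15+1) − 7 = 25 → (15,25,1)
replace slot 3: 2·(15+25) − 1 = 79 → (15,25,79)

15,25,79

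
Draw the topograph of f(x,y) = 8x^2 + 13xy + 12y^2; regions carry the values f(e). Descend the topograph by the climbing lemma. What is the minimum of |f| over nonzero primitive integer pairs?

translate: b→-3 (≡13 mod 16), so (8,13,12)→(8,-3,7)
flip: (8,-3,7)→(7,3,8)
reduced (well bottom): (7,3,8) with a≤c, −a<b≤a
well minimum = a = 7

7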